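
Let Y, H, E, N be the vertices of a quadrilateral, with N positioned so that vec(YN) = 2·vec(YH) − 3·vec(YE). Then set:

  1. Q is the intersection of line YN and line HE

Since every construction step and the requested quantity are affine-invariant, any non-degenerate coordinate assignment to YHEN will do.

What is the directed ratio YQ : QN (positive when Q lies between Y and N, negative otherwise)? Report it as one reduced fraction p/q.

YQ:QN = -1/2

Work in coordinates with Y = (0, 0), H = (1, 0), E = (0, 1), N = (2, -3).
1. Q is the intersection of line YN and line HE ⇒ Q = (-2, 3)
Q = Y + t·(N−Y) with t = -1, so YQ:QN = t:(1−t) = -1:2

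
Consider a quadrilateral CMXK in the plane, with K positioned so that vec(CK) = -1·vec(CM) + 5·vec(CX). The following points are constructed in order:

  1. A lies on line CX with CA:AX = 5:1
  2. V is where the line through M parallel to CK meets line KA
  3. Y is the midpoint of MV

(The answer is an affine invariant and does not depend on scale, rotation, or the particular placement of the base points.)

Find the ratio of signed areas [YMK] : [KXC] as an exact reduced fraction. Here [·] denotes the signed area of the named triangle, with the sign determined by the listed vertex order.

Assign C = (0, 0), M = (1, 0), X = (0, 1), K = (-1, 5) — the answer is frame-independent, so this choice is without loss of generality.
1. A lies on line CX with CA:AX = 5:1 ⇒ A = (0, 5/6)
2. V is where the line through M parallel to CK meets line KA ⇒ V = (5, -20)
3. Y is the midpoint of MV ⇒ Y = (3, -10)
2·[YMK] = 10, 2·[KXC] = -1
[YMK]:[KXC] = 10:-1 = -10

[YMK]:[KXC] = -10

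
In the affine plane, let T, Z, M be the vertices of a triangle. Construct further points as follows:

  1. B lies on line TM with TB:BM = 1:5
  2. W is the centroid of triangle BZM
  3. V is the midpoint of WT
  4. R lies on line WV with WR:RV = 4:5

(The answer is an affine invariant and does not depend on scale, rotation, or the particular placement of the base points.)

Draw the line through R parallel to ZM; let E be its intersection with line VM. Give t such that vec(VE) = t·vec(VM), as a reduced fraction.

Set T = (0, 0), Z = (1, 0), M = (0, 1); any affine frame gives the same invariant.
1. B lies on line TM with TB:BM = 1:5 ⇒ B = (0, 1/6)
2. W is the centroid of triangle BZM ⇒ W = (1/3, 7/18)
3. V is the midpoint of WT ⇒ V = (1/6, 7/36)
4. R lies on line WV with WR:RV = 4:5 ⇒ R = (7/27, 49/162)
through R parallel to ZM: direction (-1, 1); meets VM at E = (71/621, 1667/3726)
E = V + t·(M−V) with t = 65/207

t = 65/207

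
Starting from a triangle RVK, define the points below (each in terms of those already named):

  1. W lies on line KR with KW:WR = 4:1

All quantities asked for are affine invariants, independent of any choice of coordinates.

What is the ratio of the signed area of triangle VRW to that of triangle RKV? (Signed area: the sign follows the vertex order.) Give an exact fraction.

[VRW]:[RKV] = 1/5

Assign R = (0, 0), V = (1, 0), K = (0, 1) — the answer is frame-independent, so this choice is without loss of generality.
1. W lies on line KR with KW:WR = 4:1 ⇒ W = (0, 1/5)
2·[VRW] = -1/5, 2·[RKV] = -1
[VRW]:[RKV] = -1/5:-1 = 1/5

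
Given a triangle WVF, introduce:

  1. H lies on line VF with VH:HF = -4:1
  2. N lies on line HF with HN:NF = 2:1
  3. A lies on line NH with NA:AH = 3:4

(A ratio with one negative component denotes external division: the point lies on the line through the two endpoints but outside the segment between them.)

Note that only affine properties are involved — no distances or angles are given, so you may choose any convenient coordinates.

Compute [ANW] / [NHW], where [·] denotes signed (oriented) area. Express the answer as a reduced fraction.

Choose coordinates W = (0, 0), V = (1, 0), F = (0, 1).
1. H lies on line VF with VH:HF = -4:1 ⇒ H = (-1/3, 4/3)
2. N lies on line HF with HN:NF = 2:1 ⇒ N = (-1/9, 10/9)
3. A lies on line NH with NA:AH = 3:4 ⇒ A = (-13/63, 76/63)
2·[ANW] = -2/21, 2·[NHW] = 2/9
[ANW]:[NHW] = -2/21:2/9 = -3/7

[ANW]:[NHW] = -3/7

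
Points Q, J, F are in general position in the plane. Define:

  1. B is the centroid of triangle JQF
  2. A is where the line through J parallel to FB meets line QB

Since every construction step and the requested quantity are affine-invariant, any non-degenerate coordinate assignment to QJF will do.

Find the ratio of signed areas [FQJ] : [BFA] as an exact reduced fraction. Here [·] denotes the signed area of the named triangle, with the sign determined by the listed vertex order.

[FQJ]:[BFA] = -3

Work in coordinates with Q = (0, 0), J = (1, 0), F = (0, 1).
1. B is the centroid of triangle JQF ⇒ B = (1/3, 1/3)
2. A is where the line through J parallel to FB meets line QB ⇒ A = (2/3, 2/3)
2·[FQJ] = 1, 2·[BFA] = -1/3
[FQJ]:[BFA] = 1:-1/3 = -3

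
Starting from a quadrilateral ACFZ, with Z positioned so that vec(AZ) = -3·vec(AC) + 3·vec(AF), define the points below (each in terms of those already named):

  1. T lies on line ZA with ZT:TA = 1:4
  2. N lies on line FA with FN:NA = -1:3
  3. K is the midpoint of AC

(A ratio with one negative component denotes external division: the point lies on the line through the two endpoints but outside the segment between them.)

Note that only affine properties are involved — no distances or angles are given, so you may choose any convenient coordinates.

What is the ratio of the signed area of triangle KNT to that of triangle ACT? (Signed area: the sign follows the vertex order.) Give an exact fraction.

Work in coordinates with A = (0, 0), C = (1, 0), F = (0, 1), Z = (-3, 3).
1. T lies on line ZA with ZT:TA = 1:4 ⇒ T = (-12/5, 12/5)
2. N lies on line FA with FN:NA = -1:3 ⇒ N = (0, 3/2)
3. K is the midpoint of AC ⇒ K = (1/2, 0)
2·[KNT] = 63/20, 2·[ACT] = 12/5
[KNT]:[ACT] = 63/20:12/5 = 21/16

[KNT]:[ACT] = 21/16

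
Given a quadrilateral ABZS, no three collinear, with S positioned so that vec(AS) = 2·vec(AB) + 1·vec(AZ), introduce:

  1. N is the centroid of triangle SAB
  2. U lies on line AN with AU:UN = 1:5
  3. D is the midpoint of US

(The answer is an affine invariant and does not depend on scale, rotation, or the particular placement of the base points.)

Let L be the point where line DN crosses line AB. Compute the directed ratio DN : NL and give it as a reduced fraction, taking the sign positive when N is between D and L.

DN:NL = 7/12

Work in coordinates with A = (0, 0), B = (1, 0), Z = (0, 1), S = (2, 1).
1. N is the centroid of triangle SAB ⇒ N = (1, 1/3)
2. U lies on line AN with AU:UN = 1:5 ⇒ U = (1/6, 1/18)
3. D is the midpoint of US ⇒ D = (13/12, 19/36)
line DN meets AB at L = (6/7, 0)
N = D + t·(L−D) with t = 7/19, so DN:NL = 7/19:12/19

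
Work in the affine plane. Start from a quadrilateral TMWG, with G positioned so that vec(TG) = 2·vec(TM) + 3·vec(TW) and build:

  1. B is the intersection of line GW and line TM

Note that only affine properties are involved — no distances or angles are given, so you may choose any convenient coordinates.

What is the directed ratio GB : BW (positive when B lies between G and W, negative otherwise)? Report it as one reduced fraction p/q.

GB:BW = -3

Assign T = (0, 0), M = (1, 0), W = (0, 1), G = (2, 3) — the answer is frame-independent, so this choice is without loss of generality.
1. B is the intersection of line GW and line TM ⇒ B = (-1, 0)
B = G + t·(W−G) with t = 3/2, so GB:BW = t:(1−t) = 3/2:-1/2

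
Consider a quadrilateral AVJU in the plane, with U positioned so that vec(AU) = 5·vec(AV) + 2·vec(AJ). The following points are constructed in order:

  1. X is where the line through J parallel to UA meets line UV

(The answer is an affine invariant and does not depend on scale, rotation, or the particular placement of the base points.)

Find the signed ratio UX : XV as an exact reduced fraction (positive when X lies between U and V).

Choose coordinates A = (0, 0), V = (1, 0), J = (0, 1), U = (5, 2).
1. X is where the line through J parallel to UA meets line UV ⇒ X = (15, 7)
X = U + t·(V−U) with t = -5/2, so UX:XV = t:(1−t) = -5/2:7/2

UX:XV = -5/7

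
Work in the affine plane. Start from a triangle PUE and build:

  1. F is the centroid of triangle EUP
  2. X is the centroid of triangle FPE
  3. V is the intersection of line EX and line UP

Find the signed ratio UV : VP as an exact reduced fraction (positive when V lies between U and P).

UV:VP = 4

Set P = (0, 0), U = (1, 0), E = (0, 1); any affine frame gives the same invariant.
1. F is the centroid of triangle EUP ⇒ F = (1/3, 1/3)
2. X is the centroid of triangle FPE ⇒ X = (1/9, 4/9)
3. V is the intersection of line EX and line UP ⇒ V = (1/5, 0)
V = U + t·(P−U) with t = 4/5, so UV:VP = t:(1−t) = 4/5:1/5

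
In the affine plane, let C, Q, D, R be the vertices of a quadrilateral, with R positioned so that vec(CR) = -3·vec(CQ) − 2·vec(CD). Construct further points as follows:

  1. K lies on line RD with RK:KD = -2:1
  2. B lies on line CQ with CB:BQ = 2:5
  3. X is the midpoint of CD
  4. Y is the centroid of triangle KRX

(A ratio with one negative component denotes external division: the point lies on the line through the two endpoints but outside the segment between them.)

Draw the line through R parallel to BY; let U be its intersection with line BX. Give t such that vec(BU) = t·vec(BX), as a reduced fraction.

Work in coordinates with C = (0, 0), Q = (1, 0), D = (0, 1), R = (-3, -2).
1. K lies on line RD with RK:KD = -2:1 ⇒ K = (3, 4)
2. B lies on line CQ with CB:BQ = 2:5 ⇒ B = (2/7, 0)
3. X is the midpoint of CD ⇒ X = (0, 1/2)
4. Y is the centroid of triangle KRX ⇒ Y = (0, 5/6)
through R parallel to BY: direction (-2/7, 5/6); meets BX at U = (-135/14, 139/8)
U = B + t·(X−B) with t = 139/4

t = 139/4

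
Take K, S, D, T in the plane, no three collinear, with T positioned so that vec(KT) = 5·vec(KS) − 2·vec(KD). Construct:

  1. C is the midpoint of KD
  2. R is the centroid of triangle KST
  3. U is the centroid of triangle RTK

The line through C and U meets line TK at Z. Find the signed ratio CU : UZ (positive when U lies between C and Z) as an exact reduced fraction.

Assign K = (0, 0), S = (1, 0), D = (0, 1), T = (5, -2) — the answer is frame-independent, so this choice is without loss of generality.
1. C is the midpoint of KD ⇒ C = (0, 1/2)
2. R is the centroid of triangle KST ⇒ R = (2, -2/3)
3. U is the centroid of triangle RTK ⇒ U = (7/3, -8/9)
line CU meets TK at Z = (105/41, -42/41)
U = C + t·(Z−C) with t = 41/45, so CU:UZ = 41/45:4/45

CU:UZ = 41/4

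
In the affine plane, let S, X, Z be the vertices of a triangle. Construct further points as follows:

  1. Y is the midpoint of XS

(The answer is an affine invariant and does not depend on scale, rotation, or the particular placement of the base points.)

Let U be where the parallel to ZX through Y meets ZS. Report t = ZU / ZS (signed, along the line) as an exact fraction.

t = 1/2

Choose coordinates S = (0, 0), X = (1, 0), Z = (0, 1).
1. Y is the midpoint of XS ⇒ Y = (1/2, 0)
through Y parallel to ZX: direction (1, -1); meets ZS at U = (0, 1/2)
U = Z + t·(S−Z) with t = 1/2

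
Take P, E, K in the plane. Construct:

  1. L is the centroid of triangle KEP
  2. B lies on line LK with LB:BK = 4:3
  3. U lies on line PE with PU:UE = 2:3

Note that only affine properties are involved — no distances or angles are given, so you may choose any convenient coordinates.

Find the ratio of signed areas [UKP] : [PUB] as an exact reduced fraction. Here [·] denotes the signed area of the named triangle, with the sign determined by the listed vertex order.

[UKP]:[PUB] = 7/5

Choose coordinates P = (0, 0), E = (1, 0), K = (0, 1).
1. L is the centroid of triangle KEP ⇒ L = (1/3, 1/3)
2. B lies on line LK with LB:BK = 4:3 ⇒ B = (1/7, 5/7)
3. U lies on line PE with PU:UE = 2:3 ⇒ U = (2/5, 0)
2·[UKP] = 2/5, 2·[PUB] = 2/7
[UKP]:[PUB] = 2/5:2/7 = 7/5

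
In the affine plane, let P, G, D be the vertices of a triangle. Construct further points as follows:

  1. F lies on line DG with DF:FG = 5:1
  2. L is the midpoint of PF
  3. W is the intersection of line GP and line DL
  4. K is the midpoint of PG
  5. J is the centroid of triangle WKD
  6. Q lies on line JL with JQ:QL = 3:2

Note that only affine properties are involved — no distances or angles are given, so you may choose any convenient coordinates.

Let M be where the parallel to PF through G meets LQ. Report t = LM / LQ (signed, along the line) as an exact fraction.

t = -165/89

Work in coordinates with P = (0, 0), G = (1, 0), D = (0, 1).
1. F lies on line DG with DF:FG = 5:1 ⇒ F = (5/6, 1/6)
2. L is the midpoint of PF ⇒ L = (5/12, 1/12)
3. W is the intersection of line GP and line DL ⇒ W = (5/11, 0)
4. K is the midpoint of PG ⇒ K = (1/2, 0)
5. J is the centroid of triangle WKD ⇒ J = (7/22, 1/3)
6. Q lies on line JL with JQ:QL = 3:2 ⇒ Q = (83/220, 11/60)
through G parallel to PF: direction (5/6, 1/6); meets LQ at M = (523/1068, -109/1068)
M = L + t·(Q−L) with t = -165/89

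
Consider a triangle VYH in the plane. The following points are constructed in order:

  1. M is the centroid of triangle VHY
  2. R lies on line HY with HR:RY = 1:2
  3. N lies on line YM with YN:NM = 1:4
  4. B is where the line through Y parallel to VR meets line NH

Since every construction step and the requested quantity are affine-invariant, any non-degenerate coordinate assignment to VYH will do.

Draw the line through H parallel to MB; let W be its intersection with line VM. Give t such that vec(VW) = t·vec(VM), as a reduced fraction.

Choose coordinates V = (0, 0), Y = (1, 0), H = (0, 1).
1. M is the centroid of triangle VHY ⇒ M = (1/3, 1/3)
2. R lies on line HY with HR:RY = 1:2 ⇒ R = (1/3, 2/3)
3. N lies on line YM with YN:NM = 1:4 ⇒ N = (13/15, 1/15)
4. B is where the line through Y parallel to VR meets line NH ⇒ B = (39/40, -1/20)
through H parallel to MB: direction (77/120, -23/60); meets VM at W = (77/123, 77/123)
W = V + t·(M−V) with t = 77/41

t = 77/41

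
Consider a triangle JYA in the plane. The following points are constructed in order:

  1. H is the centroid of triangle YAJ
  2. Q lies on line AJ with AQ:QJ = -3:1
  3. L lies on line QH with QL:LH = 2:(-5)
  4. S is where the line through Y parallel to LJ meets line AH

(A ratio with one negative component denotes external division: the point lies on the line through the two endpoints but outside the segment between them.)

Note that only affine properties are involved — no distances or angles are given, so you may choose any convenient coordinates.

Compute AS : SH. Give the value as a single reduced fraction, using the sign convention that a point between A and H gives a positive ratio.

Set J = (0, 0), Y = (1, 0), A = (0, 1); any affine frame gives the same invariant.
1. H is the centroid of triangle YAJ ⇒ H = (1/3, 1/3)
2. Q lies on line AJ with AQ:QJ = -3:1 ⇒ Q = (0, -1/2)
3. L lies on line QH with QL:LH = 2:(-5) ⇒ L = (-2/9, -19/18)
4. S is where the line through Y parallel to LJ meets line AH ⇒ S = (23/27, -19/27)
S = A + t·(H−A) with t = 23/9, so AS:SH = t:(1−t) = 23/9:-14/9

AS:SH = -23/14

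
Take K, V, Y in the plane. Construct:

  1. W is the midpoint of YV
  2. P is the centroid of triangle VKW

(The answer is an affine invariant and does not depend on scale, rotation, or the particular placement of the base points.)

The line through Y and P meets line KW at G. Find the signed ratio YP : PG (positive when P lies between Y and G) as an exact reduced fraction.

Choose coordinates K = (0, 0), V = (1, 0), Y = (0, 1).
1. W is the midpoint of YV ⇒ W = (1/2, 1/2)
2. P is the centroid of triangle VKW ⇒ P = (1/2, 1/6)
line YP meets KW at G = (3/8, 3/8)
P = Y + t·(G−Y) with t = 4/3, so YP:PG = 4/3:-1/3

YP:PG = -4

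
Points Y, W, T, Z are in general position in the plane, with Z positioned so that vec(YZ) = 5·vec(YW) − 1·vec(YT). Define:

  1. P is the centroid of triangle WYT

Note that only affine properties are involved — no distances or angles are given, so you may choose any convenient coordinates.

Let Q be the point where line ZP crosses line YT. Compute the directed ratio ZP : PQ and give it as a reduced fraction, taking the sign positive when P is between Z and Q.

Set Y = (0, 0), W = (1, 0), T = (0, 1), Z = (5, -1); any affine frame gives the same invariant.
1. P is the centroid of triangle WYT ⇒ P = (1/3, 1/3)
line ZP meets YT at Q = (0, 3/7)
P = Z + t·(Q−Z) with t = 14/15, so ZP:PQ = 14/15:1/15

ZP:PQ = 14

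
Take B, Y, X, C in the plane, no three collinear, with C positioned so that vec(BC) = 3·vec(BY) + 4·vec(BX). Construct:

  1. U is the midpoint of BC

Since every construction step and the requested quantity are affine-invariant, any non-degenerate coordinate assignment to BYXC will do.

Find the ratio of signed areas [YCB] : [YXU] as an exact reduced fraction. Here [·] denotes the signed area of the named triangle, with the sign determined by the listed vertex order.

[YCB]:[YXU] = -8/5

Work in coordinates with B = (0, 0), Y = (1, 0), X = (0, 1), C = (3, 4).
1. U is the midpoint of BC ⇒ U = (3/2, 2)
2·[YCB] = 4, 2·[YXU] = -5/2
[YCB]:[YXU] = 4:-5/2 = -8/5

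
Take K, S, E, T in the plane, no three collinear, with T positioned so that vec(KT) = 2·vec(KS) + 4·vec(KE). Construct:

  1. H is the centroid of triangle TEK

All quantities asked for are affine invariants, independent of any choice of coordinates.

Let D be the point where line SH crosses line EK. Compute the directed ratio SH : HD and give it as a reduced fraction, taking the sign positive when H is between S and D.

Assign K = (0, 0), S = (1, 0), E = (0, 1), T = (2, 4) — the answer is frame-independent, so this choice is without loss of generality.
1. H is the centroid of triangle TEK ⇒ H = (2/3, 5/3)
line SH meets EK at D = (0, 5)
H = S + t·(D−S) with t = 1/3, so SH:HD = 1/3:2/3

SH:HD = 1/2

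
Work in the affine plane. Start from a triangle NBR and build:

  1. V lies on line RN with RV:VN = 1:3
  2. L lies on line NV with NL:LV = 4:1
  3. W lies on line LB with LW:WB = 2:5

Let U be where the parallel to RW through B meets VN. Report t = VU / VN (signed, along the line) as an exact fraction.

t = -5/3

Work in coordinates with N = (0, 0), B = (1, 0), R = (0, 1).
1. V lies on line RN with RV:VN = 1:3 ⇒ V = (0, 3/4)
2. L lies on line NV with NL:LV = 4:1 ⇒ L = (0, 3/5)
3. W lies on line LB with LW:WB = 2:5 ⇒ W = (2/7, 3/7)
through B parallel to RW: direction (2/7, -4/7); meets VN at U = (0, 2)
U = V + t·(N−V) with t = -5/3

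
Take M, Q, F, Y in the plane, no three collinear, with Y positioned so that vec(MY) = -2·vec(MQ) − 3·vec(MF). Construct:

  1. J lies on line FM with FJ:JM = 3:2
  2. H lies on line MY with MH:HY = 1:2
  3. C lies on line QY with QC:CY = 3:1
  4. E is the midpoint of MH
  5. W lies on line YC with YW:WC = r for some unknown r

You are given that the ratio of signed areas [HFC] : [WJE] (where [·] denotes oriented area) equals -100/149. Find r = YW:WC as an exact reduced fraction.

r = 2/3

Work in coordinates with M = (0, 0), Q = (1, 0), F = (0, 1), Y = (-2, -3).
1. J lies on line FM with FJ:JM = 3:2 ⇒ J = (0, 2/5)
2. H lies on line MY with MH:HY = 1:2 ⇒ H = (-2/3, -1)
3. C lies on line QY with QC:CY = 3:1 ⇒ C = (-5/4, -9/4)
4. E is the midpoint of MH ⇒ E = (-1/3, -1/2)
5. With YW:WC = r, write λ = r/(r+1) so W = Y + λ·(C−Y); W is affine-linear in λ
Every point depending on W is an affine combination of W and λ-independent points, so each such coordinate is linear in λ; the λ² term in each signed area is a multiple of (C−Y)×(C−Y) = 0, so 2·[HFC] and 2·[WJE] are each linear in λ. Evaluating at λ=0 and λ=1:
  2·[HFC] = 1/3,   2·[WJE] = 17/40·λ − 2/3
So [HFC]:[WJE] = (1/3) / (17/40·λ − 2/3). Setting this equal to -100/149:
  1/3 = -100/149·(17/40·λ − 2/3)  ⇒  λ = 2/5
Then r = λ/(1−λ) = (2/5)/(3/5) = 2/3. Check: with r = 2/3, W = (-17/10, -27/10) and [HFC]:[WJE] = -100/149 as required.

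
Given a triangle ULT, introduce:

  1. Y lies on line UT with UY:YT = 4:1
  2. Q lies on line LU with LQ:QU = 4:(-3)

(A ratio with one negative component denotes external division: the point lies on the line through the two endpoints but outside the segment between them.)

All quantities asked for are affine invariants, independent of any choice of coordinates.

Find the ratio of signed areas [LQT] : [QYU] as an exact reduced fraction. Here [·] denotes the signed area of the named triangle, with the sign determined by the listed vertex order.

[LQT]:[QYU] = 5/3

Assign U = (0, 0), L = (1, 0), T = (0, 1) — the answer is frame-independent, so this choice is without loss of generality.
1. Y lies on line UT with UY:YT = 4:1 ⇒ Y = (0, 4/5)
2. Q lies on line LU with LQ:QU = 4:(-3) ⇒ Q = (-3, 0)
2·[LQT] = -4, 2·[QYU] = -12/5
[LQT]:[QYU] = -4:-12/5 = 5/3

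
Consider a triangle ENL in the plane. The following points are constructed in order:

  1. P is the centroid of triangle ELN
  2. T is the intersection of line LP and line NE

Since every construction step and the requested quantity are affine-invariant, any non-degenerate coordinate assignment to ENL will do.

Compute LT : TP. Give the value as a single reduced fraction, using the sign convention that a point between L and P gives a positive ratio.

Choose coordinates E = (0, 0), N = (1, 0), L = (0, 1).
1. P is the centroid of triangle ELN ⇒ P = (1/3, 1/3)
2. T is the intersection of line LP and line NE ⇒ T = (1/2, 0)
T = L + t·(P−L) with t = 3/2, so LT:TP = t:(1−t) = 3/2:-1/2

LT:TP = -3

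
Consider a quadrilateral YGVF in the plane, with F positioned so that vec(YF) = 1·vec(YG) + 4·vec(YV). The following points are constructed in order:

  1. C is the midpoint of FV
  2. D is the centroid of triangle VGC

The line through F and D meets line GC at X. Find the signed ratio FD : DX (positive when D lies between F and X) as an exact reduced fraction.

FD:DX = -4

Set Y = (0, 0), G = (1, 0), V = (0, 1), F = (1, 4); any affine frame gives the same invariant.
1. C is the midpoint of FV ⇒ C = (1/2, 5/2)
2. D is the centroid of triangle VGC ⇒ D = (1/2, 7/6)
line FD meets GC at X = (5/8, 15/8)
D = F + t·(X−F) with t = 4/3, so FD:DX = 4/3:-1/3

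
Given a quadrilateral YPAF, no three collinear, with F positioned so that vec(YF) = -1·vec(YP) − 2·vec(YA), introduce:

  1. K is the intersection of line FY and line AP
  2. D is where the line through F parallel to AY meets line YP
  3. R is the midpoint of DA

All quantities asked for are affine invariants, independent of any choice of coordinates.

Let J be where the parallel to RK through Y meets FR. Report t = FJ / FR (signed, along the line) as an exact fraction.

t = 3/4

Assign Y = (0, 0), P = (1, 0), A = (0, 1), F = (-1, -2) — the answer is frame-independent, so this choice is without loss of generality.
1. K is the intersection of line FY and line AP ⇒ K = (1/3, 2/3)
2. D is where the line through F parallel to AY meets line YP ⇒ D = (-1, 0)
3. R is the midpoint of DA ⇒ R = (-1/2, 1/2)
through Y parallel to RK: direction (5/6, 1/6); meets FR at J = (-5/8, -1/8)
J = F + t·(R−F) with t = 3/4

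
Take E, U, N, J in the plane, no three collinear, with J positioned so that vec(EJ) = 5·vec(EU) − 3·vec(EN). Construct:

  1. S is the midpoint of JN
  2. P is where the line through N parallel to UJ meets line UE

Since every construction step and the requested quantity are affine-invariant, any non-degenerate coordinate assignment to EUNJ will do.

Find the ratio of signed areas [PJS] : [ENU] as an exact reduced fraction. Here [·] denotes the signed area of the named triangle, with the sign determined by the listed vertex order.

[PJS]:[ENU] = 1/6

Set E = (0, 0), U = (1, 0), N = (0, 1), J = (5, -3); any affine frame gives the same invariant.
1. S is the midpoint of JN ⇒ S = (5/2, -1)
2. P is where the line through N parallel to UJ meets line UE ⇒ P = (4/3, 0)
2·[PJS] = -1/6, 2·[ENU] = -1
[PJS]:[ENU] = -1/6:-1 = 1/6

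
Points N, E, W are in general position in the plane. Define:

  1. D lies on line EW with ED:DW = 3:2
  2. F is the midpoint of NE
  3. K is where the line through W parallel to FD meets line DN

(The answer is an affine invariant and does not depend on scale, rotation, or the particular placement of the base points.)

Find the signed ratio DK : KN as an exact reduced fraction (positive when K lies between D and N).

Assign N = (0, 0), E = (1, 0), W = (0, 1) — the answer is frame-independent, so this choice is without loss of generality.
1. D lies on line EW with ED:DW = 3:2 ⇒ D = (2/5, 3/5)
2. F is the midpoint of NE ⇒ F = (1/2, 0)
3. K is where the line through W parallel to FD meets line DN ⇒ K = (2/15, 1/5)
K = D + t·(N−D) with t = 2/3, so DK:KN = t:(1−t) = 2/3:1/3

DK:KN = 2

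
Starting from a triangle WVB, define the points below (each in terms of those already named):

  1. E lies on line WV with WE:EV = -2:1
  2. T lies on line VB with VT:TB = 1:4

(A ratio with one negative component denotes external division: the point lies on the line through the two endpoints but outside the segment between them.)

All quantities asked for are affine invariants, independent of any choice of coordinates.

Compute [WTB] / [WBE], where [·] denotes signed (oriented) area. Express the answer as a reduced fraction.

[WTB]:[WBE] = -2/5

Choose coordinates W = (0, 0), V = (1, 0), B = (0, 1).
1. E lies on line WV with WE:EV = -2:1 ⇒ E = (2, 0)
2. T lies on line VB with VT:TB = 1:4 ⇒ T = (4/5, 1/5)
2·[WTB] = 4/5, 2·[WBE] = -2
[WTB]:[WBE] = 4/5:-2 = -2/5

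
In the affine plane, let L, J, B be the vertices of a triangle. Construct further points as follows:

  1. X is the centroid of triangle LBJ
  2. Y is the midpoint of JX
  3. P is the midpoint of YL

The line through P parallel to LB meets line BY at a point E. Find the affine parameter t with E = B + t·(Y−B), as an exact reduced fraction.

Work in coordinates with L = (0, 0), J = (1, 0), B = (0, 1).
1. X is the centroid of triangle LBJ ⇒ X = (1/3, 1/3)
2. Y is the midpoint of JX ⇒ Y = (2/3, 1/6)
3. P is the midpoint of YL ⇒ P = (1/3, 1/12)
through P parallel to LB: direction (0, 1); meets BY at E = (1/3, 7/12)
E = B + t·(Y−B) with t = 1/2

t = 1/2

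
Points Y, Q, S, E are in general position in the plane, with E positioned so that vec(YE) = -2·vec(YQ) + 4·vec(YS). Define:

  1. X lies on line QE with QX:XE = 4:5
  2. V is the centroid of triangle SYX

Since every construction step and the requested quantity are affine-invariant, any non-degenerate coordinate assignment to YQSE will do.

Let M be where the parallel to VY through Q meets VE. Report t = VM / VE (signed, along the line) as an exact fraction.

t = -25/38

Choose coordinates Y = (0, 0), Q = (1, 0), S = (0, 1), E = (-2, 4).
1. X lies on line QE with QX:XE = 4:5 ⇒ X = (-1/3, 16/9)
2. V is the centroid of triangle SYX ⇒ V = (-1/9, 25/27)
through Q parallel to VY: direction (1/9, -25/27); meets VE at M = (43/38, -125/114)
M = V + t·(E−V) with t = -25/38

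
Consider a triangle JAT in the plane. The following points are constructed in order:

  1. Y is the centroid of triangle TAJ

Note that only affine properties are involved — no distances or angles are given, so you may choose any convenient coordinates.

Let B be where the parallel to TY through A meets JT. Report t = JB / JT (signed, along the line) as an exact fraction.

t = 2

Assign J = (0, 0), A = (1, 0), T = (0, 1) — the answer is frame-independent, so this choice is without loss of generality.
1. Y is the centroid of triangle TAJ ⇒ Y = (1/3, 1/3)
through A parallel to TY: direction (1/3, -2/3); meets JT at B = (0, 2)
B = J + t·(T−J) with t = 2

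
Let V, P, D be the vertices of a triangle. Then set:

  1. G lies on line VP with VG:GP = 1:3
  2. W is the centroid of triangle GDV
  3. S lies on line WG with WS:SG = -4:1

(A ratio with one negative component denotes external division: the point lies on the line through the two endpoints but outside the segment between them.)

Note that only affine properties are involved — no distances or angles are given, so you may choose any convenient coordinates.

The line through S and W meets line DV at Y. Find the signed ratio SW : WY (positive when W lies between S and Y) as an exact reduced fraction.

SW:WY = 8/3

Work in coordinates with V = (0, 0), P = (1, 0), D = (0, 1).
1. G lies on line VP with VG:GP = 1:3 ⇒ G = (1/4, 0)
2. W is the centroid of triangle GDV ⇒ W = (1/12, 1/3)
3. S lies on line WG with WS:SG = -4:1 ⇒ S = (11/36, -1/9)
line SW meets DV at Y = (0, 1/2)
W = S + t·(Y−S) with t = 8/11, so SW:WY = 8/11:3/11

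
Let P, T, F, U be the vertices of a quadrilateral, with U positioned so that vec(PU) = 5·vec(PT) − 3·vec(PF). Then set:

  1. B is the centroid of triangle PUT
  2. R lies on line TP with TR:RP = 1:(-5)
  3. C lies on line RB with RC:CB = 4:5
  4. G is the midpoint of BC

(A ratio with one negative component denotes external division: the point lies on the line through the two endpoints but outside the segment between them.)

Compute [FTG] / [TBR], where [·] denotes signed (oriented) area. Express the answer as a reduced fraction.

Choose coordinates P = (0, 0), T = (1, 0), F = (0, 1), U = (5, -3).
1. B is the centroid of triangle PUT ⇒ B = (2, -1)
2. R lies on line TP with TR:RP = 1:(-5) ⇒ R = (5/4, 0)
3. C lies on line RB with RC:CB = 4:5 ⇒ C = (19/12, -4/9)
4. G is the midpoint of BC ⇒ G = (43/24, -13/18)
2·[FTG] = 5/72, 2·[TBR] = 1/4
[FTG]:[TBR] = 5/72:1/4 = 5/18

[FTG]:[TBR] = 5/18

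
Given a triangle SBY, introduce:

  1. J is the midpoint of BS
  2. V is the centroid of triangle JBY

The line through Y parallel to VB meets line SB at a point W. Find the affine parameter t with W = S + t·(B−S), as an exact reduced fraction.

t = 3/2

Set S = (0, 0), B = (1, 0), Y = (0, 1); any affine frame gives the same invariant.
1. J is the midpoint of BS ⇒ J = (1/2, 0)
2. V is the centroid of triangle JBY ⇒ V = (1/2, 1/3)
through Y parallel to VB: direction (1/2, -1/3); meets SB at W = (3/2, 0)
W = S + t·(B−S) with t = 3/2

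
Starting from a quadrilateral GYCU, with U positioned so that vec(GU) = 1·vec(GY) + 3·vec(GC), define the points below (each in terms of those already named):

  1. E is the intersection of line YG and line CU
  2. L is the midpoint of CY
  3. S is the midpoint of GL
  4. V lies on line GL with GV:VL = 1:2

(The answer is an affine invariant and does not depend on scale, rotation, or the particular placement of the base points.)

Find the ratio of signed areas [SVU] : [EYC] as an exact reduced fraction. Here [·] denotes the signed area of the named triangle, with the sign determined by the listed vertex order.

[SVU]:[EYC] = -1/9

Choose coordinates G = (0, 0), Y = (1, 0), C = (0, 1), U = (1, 3).
1. E is the intersection of line YG and line CU ⇒ E = (-1/2, 0)
2. L is the midpoint of CY ⇒ L = (1/2, 1/2)
3. S is the midpoint of GL ⇒ S = (1/4, 1/4)
4. V lies on line GL with GV:VL = 1:2 ⇒ V = (1/6, 1/6)
2·[SVU] = -1/6, 2·[EYC] = 3/2
[SVU]:[EYC] = -1/6:3/2 = -1/9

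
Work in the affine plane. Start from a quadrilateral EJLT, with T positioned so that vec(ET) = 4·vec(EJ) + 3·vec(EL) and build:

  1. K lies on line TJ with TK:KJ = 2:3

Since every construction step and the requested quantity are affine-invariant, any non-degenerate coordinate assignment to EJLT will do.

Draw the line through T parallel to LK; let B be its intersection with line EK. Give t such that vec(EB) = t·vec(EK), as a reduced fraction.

Choose coordinates E = (0, 0), J = (1, 0), L = (0, 1), T = (4, 3).
1. K lies on line TJ with TK:KJ = 2:3 ⇒ K = (14/5, 9/5)
through T parallel to LK: direction (14/5, 4/5); meets EK at B = (26/5, 117/35)
B = E + t·(K−E) with t = 13/7

t = 13/7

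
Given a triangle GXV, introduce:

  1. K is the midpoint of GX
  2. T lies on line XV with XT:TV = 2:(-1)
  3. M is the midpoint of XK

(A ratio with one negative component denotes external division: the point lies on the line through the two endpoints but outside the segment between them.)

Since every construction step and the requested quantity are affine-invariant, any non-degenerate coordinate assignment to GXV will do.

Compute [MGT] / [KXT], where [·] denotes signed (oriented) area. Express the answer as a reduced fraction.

[MGT]:[KXT] = -3/2

Work in coordinates with G = (0, 0), X = (1, 0), V = (0, 1).
1. K is the midpoint of GX ⇒ K = (1/2, 0)
2. T lies on line XV with XT:TV = 2:(-1) ⇒ T = (-1, 2)
3. M is the midpoint of XK ⇒ M = (3/4, 0)
2·[MGT] = -3/2, 2·[KXT] = 1
[MGT]:[KXT] = -3/2:1 = -3/2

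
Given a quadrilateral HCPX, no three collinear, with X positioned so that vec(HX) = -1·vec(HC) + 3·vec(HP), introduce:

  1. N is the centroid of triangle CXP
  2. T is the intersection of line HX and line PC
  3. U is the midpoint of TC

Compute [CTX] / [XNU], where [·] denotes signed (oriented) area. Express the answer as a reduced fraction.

[CTX]:[XNU] = 9

Assign H = (0, 0), C = (1, 0), P = (0, 1), X = (-1, 3) — the answer is frame-independent, so this choice is without loss of generality.
1. N is the centroid of triangle CXP ⇒ N = (0, 4/3)
2. T is the intersection of line HX and line PC ⇒ T = (-1/2, 3/2)
3. U is the midpoint of TC ⇒ U = (1/4, 3/4)
2·[CTX] = -3/2, 2·[XNU] = -1/6
[CTX]:[XNU] = -3/2:-1/6 = 9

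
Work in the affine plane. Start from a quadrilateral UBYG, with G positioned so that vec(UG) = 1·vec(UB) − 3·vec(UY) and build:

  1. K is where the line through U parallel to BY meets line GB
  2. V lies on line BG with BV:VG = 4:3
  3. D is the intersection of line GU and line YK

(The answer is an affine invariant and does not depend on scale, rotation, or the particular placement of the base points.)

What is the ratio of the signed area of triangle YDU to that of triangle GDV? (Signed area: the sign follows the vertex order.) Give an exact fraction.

[YDU]:[GDV] = -7/18

Set U = (0, 0), B = (1, 0), Y = (0, 1), G = (1, -3); any affine frame gives the same invariant.
1. K is where the line through U parallel to BY meets line GB ⇒ K = (1, -1)
2. V lies on line BG with BV:VG = 4:3 ⇒ V = (1, -12/7)
3. D is the intersection of line GU and line YK ⇒ D = (-1, 3)
2·[YDU] = 1, 2·[GDV] = -18/7
[YDU]:[GDV] = 1:-18/7 = -7/18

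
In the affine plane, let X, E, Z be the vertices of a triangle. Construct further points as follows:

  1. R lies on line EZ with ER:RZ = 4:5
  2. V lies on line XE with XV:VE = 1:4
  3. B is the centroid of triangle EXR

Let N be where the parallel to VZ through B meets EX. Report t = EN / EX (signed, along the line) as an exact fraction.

Work in coordinates with X = (0, 0), E = (1, 0), Z = (0, 1).
1. R lies on line EZ with ER:RZ = 4:5 ⇒ R = (5/9, 4/9)
2. V lies on line XE with XV:VE = 1:4 ⇒ V = (1/5, 0)
3. B is the centroid of triangle EXR ⇒ B = (14/27, 4/27)
through B parallel to VZ: direction (-1/5, 1); meets EX at N = (74/135, 0)
N = E + t·(X−E) with t = 61/135

t = 61/135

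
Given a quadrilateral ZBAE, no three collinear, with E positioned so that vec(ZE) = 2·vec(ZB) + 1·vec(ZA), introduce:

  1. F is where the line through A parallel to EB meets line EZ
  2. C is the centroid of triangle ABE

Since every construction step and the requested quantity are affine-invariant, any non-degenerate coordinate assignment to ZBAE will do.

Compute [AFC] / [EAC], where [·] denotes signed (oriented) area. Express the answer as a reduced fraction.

[AFC]:[EAC] = 4

Choose coordinates Z = (0, 0), B = (1, 0), A = (0, 1), E = (2, 1).
1. F is where the line through A parallel to EB meets line EZ ⇒ F = (-2, -1)
2. C is the centroid of triangle ABE ⇒ C = (1, 2/3)
2·[AFC] = 8/3, 2·[EAC] = 2/3
[AFC]:[EAC] = 8/3:2/3 = 4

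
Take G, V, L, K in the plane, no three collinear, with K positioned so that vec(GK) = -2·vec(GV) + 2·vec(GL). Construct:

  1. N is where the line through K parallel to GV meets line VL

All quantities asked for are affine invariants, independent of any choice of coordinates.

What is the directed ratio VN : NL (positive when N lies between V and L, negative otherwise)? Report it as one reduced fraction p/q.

VN:NL = -2

Choose coordinates G = (0, 0), V = (1, 0), L = (0, 1), K = (-2, 2).
1. N is where the line through K parallel to GV meets line VL ⇒ N = (-1, 2)
N = V + t·(L−V) with t = 2, so VN:NL = t:(1−t) = 2:-1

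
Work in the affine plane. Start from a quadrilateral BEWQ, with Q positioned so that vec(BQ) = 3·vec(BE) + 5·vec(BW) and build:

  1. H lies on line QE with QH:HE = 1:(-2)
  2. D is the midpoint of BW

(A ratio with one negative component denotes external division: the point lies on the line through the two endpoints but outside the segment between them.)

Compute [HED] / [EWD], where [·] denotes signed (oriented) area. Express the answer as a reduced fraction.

Set B = (0, 0), E = (1, 0), W = (0, 1), Q = (3, 5); any affine frame gives the same invariant.
1. H lies on line QE with QH:HE = 1:(-2) ⇒ H = (5, 10)
2. D is the midpoint of BW ⇒ D = (0, 1/2)
2·[HED] = -12, 2·[EWD] = 1/2
[HED]:[EWD] = -12:1/2 = -24

[HED]:[EWD] = -24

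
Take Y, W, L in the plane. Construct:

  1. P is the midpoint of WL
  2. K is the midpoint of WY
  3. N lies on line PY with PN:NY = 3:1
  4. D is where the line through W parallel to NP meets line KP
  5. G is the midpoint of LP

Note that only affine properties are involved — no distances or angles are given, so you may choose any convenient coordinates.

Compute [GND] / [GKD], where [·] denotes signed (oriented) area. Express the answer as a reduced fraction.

Assign Y = (0, 0), W = (1, 0), L = (0, 1) — the answer is frame-independent, so this choice is without loss of generality.
1. P is the midpoint of WL ⇒ P = (1/2, 1/2)
2. K is the midpoint of WY ⇒ K = (1/2, 0)
3. N lies on line PY with PN:NY = 3:1 ⇒ N = (1/8, 1/8)
4. D is where the line through W parallel to NP meets line KP ⇒ D = (1/2, -1/2)
5. G is the midpoint of LP ⇒ G = (1/4, 3/4)
2·[GND] = 5/16, 2·[GKD] = -1/8
[GND]:[GKD] = 5/16:-1/8 = -5/2

[GND]:[GKD] = -5/2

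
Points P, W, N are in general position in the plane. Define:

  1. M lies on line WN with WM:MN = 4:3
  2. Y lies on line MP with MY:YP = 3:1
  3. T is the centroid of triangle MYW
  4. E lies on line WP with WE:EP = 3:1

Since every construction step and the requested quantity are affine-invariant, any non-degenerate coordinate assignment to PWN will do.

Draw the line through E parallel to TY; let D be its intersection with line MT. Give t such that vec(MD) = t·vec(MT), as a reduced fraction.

t = 3/2

Assign P = (0, 0), W = (1, 0), N = (0, 1) — the answer is frame-independent, so this choice is without loss of generality.
1. M lies on line WN with WM:MN = 4:3 ⇒ M = (3/7, 4/7)
2. Y lies on line MP with MY:YP = 3:1 ⇒ Y = (3/28, 1/7)
3. T is the centroid of triangle MYW ⇒ T = (43/84, 5/21)
4. E lies on line WP with WE:EP = 3:1 ⇒ E = (1/4, 0)
through E parallel to TY: direction (-17/42, -2/21); meets MT at D = (31/56, 1/14)
D = M + t·(T−M) with t = 3/2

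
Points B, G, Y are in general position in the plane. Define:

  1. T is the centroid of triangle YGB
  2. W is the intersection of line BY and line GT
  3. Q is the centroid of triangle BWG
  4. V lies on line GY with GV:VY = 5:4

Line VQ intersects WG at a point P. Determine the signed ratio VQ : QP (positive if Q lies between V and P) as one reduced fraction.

VQ:QP = -8/3

Work in coordinates with B = (0, 0), G = (1, 0), Y = (0, 1).
1. T is the centroid of triangle YGB ⇒ T = (1/3, 1/3)
2. W is the intersection of line BY and line GT ⇒ W = (0, 1/2)
3. Q is the centroid of triangle BWG ⇒ Q = (1/3, 1/6)
4. V lies on line GY with GV:VY = 5:4 ⇒ V = (4/9, 5/9)
line VQ meets WG at P = (3/8, 5/16)
Q = V + t·(P−V) with t = 8/5, so VQ:QP = 8/5:-3/5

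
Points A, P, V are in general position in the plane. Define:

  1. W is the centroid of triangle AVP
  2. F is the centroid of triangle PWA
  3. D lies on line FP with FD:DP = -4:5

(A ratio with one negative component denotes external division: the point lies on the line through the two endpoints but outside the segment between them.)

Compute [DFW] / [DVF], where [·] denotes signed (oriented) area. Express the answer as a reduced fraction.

[DFW]:[DVF] = -1/4

Choose coordinates A = (0, 0), P = (1, 0), V = (0, 1).
1. W is the centroid of triangle AVP ⇒ W = (1/3, 1/3)
2. F is the centroid of triangle PWA ⇒ F = (4/9, 1/9)
3. D lies on line FP with FD:DP = -4:5 ⇒ D = (-16/9, 5/9)
2·[DFW] = 4/9, 2·[DVF] = -16/9
[DFW]:[DVF] = 4/9:-16/9 = -1/4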